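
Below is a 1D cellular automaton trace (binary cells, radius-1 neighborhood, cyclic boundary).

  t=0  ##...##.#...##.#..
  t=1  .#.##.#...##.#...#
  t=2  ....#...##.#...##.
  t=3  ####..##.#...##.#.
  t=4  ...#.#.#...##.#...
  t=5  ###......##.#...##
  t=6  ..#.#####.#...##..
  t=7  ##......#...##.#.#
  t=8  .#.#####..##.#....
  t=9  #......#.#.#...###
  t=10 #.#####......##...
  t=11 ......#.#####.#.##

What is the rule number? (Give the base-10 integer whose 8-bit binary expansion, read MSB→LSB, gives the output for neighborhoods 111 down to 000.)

67

  nb ###: next=.  (t=3,i=1, bit7=0)
  nb ##.: next=#  (t=0,i=1, bit6=1)
  nb #.#: next=.  (t=0,i=7, bit5=0)
  nb #..: next=.  (t=0,i=2, bit4=0)
  nb .##: next=.  (t=0,i=0, bit3=0)
  nb .#.: next=.  (t=0,i=8, bit2=0)
  nb ..#: next=#  (t=0,i=4, bit1=1)
  nb ...: next=#  (t=0,i=3, bit0=1)
  bits 01000011 = 67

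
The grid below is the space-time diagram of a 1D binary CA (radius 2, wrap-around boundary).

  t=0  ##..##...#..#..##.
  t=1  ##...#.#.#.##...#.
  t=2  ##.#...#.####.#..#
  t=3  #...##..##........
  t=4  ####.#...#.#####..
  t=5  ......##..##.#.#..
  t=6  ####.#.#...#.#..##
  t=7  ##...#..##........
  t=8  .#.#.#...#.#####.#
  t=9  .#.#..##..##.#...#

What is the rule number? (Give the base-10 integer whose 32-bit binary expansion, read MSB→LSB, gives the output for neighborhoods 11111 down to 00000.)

2431088921

  nb #####: next=#  (t=4,i=13, bit31=1)
  nb ####.: next=.  (t=2,i=11, bit30=0)
  nb ###.#: next=.  (t=2,i=1, bit29=0)
  nb ###..: next=#  (t=4,i=15, bit28=1)
  nb ##.##: next=.  (t=0,i=17, bit27=0)
  nb ##.#.: next=.  (t=2,i=2, bit26=0)
  nb ##..#: next=.  (t=0,i=2, bit25=0)
  nb ##...: next=.  (t=0,i=6, bit24=0)
  nb #.###: next=#  (t=2,i=9, bit23=1)
  nb #.##.: next=#  (t=0,i=0, bit22=1)
  nb #.#.#: next=#  (t=1,i=7, bit21=1)
  nb #.#..: next=.  (t=2,i=3, bit20=0)
  nb #..##: next=.  (t=0,i=3, bit19=0)
  nb #..#.: next=#  (t=0,i=11, bit18=1)
  nb #...#: next=#  (t=0,i=7, bit17=1)
  nb #....: next=#  (t=3,i=11, bit16=1)
  nb .####: next=.  (t=2,i=10, bit15=0)
  nb .###.: next=#  (t=2,i=0, bit14=1)
  nb .##.#: next=#  (t=0,i=16, bit13=1)
  nb .##..: next=#  (t=0,i=1, bit12=1)
  nb .#.##: next=#  (t=1,i=10, bit11=1)
  nb .#.#.: next=.  (t=1,i=6, bit10=0)
  nb .#..#: next=.  (t=0,i=10, bit9=0)
  nb .#...: next=#  (t=2,i=4, bit8=1)
  nb ..###: next=.  (t=2,i=17, bit7=0)
  nb ..##.: next=.  (t=0,i=4, bit6=0)
  nb ..#.#: next=.  (t=1,i=5, bit5=0)
  nb ..#..: next=#  (t=0,i=9, bit4=1)
  nb ...##: next=#  (t=3,i=3, bit3=1)
  nb ...#.: next=.  (t=0,i=8, bit2=0)
  nb ....#: next=.  (t=3,i=16, bit1=0)
  nb .....: next=#  (t=3,i=12, bit0=1)
  bits 10010000111001110111100100011001 = 2431088921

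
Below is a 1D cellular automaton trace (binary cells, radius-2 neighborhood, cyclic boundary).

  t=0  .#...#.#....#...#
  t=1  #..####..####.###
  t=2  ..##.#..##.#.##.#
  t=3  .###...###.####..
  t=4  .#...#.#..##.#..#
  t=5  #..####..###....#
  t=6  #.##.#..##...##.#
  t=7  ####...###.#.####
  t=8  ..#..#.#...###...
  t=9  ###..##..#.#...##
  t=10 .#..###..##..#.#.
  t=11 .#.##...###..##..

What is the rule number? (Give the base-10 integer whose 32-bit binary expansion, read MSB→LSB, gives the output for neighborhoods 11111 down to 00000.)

1223376119

  nb #####: next=.  (t=7,i=0, bit31=0)
  nb ####.: next=#  (t=1,i=5, bit30=1)
  nb ###.#: next=.  (t=1,i=12, bit29=0)
  nb ###..: next=.  (t=1,i=0, bit28=0)
  nb ##.##: next=#  (t=1,i=13, bit27=1)
  nb ##.#.: next=.  (t=2,i=4, bit26=0)
  nb ##..#: next=.  (t=1,i=1, bit25=0)
  nb ##...: next=.  (t=3,i=4, bit24=0)
  nb #.###: next=#  (t=1,i=14, bit23=1)
  nb #.##.: next=#  (t=2,i=13, bit22=1)
  nb #.#.#: next=#  (t=2,i=11, bit21=1)
  nb #.#..: next=.  (t=0,i=1, bit20=0)
  nb #..##: next=#  (t=1,i=2, bit19=1)
  nb #..#.: next=.  (t=4,i=15, bit18=0)
  nb #...#: next=#  (t=0,i=3, bit17=1)
  nb #....: next=#  (t=0,i=9, bit16=1)
  nb .####: next=.  (t=1,i=4, bit15=0)
  nb .###.: next=.  (t=3,i=2, bit14=0)
  nb .##.#: next=#  (t=2,i=3, bit13=1)
  nb .##..: next=#  (t=5,i=0, bit12=1)
  nb .#.##: next=#  (t=2,i=12, bit11=1)
  nb .#.#.: next=#  (t=0,i=0, bit10=1)
  nb .#..#: next=.  (t=2,i=0, bit9=0)
  nb .#...: next=.  (t=0,i=2, bit8=0)
  nb ..###: next=#  (t=1,i=3, bit7=1)
  nb ..##.: next=#  (t=2,i=2, bit6=1)
  nb ..#.#: next=#  (t=0,i=5, bit5=1)
  nb ..#..: next=#  (t=0,i=12, bit4=1)
  nb ...##: next=.  (t=3,i=0, bit3=0)
  nb ...#.: next=#  (t=0,i=4, bit2=1)
  nb ....#: next=#  (t=0,i=10, bit1=1)
  nb .....: next=#  (t=8,i=16, bit0=1)
  bits 01001000111010110011110011110111 = 1223376119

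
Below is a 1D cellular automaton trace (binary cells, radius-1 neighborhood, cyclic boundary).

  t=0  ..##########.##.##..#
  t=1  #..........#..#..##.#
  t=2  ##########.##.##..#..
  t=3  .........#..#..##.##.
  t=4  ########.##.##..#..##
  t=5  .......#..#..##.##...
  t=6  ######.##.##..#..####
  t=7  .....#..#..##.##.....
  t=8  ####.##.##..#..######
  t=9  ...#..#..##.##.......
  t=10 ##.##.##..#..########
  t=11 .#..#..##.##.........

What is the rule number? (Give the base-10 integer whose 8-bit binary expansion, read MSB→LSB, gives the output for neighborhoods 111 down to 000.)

  ### -> .   bit 7 = 0  t=0,i=3
  ##. -> #   bit 6 = 1  t=0,i=11
  #.# -> .   bit 5 = 0  t=0,i=12
  #.. -> #   bit 4 = 1  t=0,i=0
  .## -> .   bit 3 = 0  t=0,i=2
  .#. -> #   bit 2 = 1  t=0,i=20
  ..# -> .   bit 1 = 0  t=0,i=1
  ... -> #   bit 0 = 1  t=1,i=2
  bits 01010101 = 85

85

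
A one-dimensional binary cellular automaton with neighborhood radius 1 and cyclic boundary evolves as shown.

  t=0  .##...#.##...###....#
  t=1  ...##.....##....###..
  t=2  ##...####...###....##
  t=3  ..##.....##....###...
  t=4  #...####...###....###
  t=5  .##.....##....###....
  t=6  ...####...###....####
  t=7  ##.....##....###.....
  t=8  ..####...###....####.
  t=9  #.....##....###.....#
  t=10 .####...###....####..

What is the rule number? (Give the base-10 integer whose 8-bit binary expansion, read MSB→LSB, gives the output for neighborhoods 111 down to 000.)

  [7] ### => .  t=0,i=14
  [6] ##. => .  t=0,i=2
  [5] #.# => .  t=0,i=0
  [4] #.. => #  t=0,i=3
  [3] .## => .  t=0,i=1
  [2] .#. => .  t=0,i=6
  [1] ..# => .  t=0,i=5
  [0] ... => #  t=0,i=4
  bits 00010001 = 17

17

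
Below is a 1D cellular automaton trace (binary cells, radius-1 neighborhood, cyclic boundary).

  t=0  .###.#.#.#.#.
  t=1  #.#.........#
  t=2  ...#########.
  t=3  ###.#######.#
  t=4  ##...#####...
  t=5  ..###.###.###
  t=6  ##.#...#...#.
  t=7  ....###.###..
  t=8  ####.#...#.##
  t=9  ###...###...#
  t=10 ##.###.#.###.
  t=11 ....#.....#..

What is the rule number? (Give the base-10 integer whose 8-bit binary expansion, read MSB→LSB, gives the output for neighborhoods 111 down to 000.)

147

  [7] ### => #  t=0,i=2
  [6] ##. => .  t=0,i=3
  [5] #.# => .  t=0,i=4
  [4] #.. => #  t=0,i=12
  [3] .## => .  t=0,i=1
  [2] .#. => .  t=0,i=5
  [1] ..# => #  t=0,i=0
  [0] ... => #  t=1,i=4
  bits 10010011 = 147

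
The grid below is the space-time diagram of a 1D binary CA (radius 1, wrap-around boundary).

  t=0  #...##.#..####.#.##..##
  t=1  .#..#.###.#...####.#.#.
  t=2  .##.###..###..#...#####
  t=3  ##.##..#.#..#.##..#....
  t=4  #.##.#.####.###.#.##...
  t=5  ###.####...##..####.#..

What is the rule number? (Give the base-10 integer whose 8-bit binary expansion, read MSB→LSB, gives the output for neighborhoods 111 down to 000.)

  [7] ### => .  t=0,i=11
  [6] ##. => .  t=0,i=0
  [5] #.# => #  t=0,i=6
  [4] #.. => #  t=0,i=1
  [3] .## => #  t=0,i=4
  [2] .#. => #  t=0,i=7
  [1] ..# => .  t=0,i=3
  [0] ... => .  t=0,i=2
  bits 00111100 = 60

60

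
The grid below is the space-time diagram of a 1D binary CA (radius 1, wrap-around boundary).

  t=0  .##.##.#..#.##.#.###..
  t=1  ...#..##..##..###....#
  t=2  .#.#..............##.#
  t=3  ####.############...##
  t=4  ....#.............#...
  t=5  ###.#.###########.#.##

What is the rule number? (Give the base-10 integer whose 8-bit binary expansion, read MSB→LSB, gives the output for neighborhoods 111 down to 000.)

  nb ###: next=.  (t=0,i=18, bit7=0)
  nb ##.: next=.  (t=0,i=2, bit6=0)
  nb #.#: next=#  (t=0,i=3, bit5=1)
  nb #..: next=.  (t=0,i=8, bit4=0)
  nb .##: next=.  (t=0,i=1, bit3=0)
  nb .#.: next=#  (t=0,i=7, bit2=1)
  nb ..#: next=.  (t=0,i=0, bit1=0)
  nb ...: next=#  (t=0,i=21, bit0=1)
  bits 00100101 = 37

37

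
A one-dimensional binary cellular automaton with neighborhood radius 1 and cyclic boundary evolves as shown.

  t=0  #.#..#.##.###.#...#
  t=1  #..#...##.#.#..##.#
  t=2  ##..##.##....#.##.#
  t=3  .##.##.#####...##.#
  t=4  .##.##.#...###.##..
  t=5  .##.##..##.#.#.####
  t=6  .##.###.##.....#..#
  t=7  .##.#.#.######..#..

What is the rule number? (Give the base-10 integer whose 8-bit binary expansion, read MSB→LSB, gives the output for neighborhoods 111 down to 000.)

  nb ###: next=.  (t=0,i=11, bit7=0)
  nb ##.: next=#  (t=0,i=0, bit6=1)
  nb #.#: next=.  (t=0,i=1, bit5=0)
  nb #..: next=#  (t=0,i=3, bit4=1)
  nb .##: next=#  (t=0,i=7, bit3=1)
  nb .#.: next=.  (t=0,i=2, bit2=0)
  nb ..#: next=.  (t=0,i=4, bit1=0)
  nb ...: next=#  (t=0,i=16, bit0=1)
  bits 01011001 = 89

89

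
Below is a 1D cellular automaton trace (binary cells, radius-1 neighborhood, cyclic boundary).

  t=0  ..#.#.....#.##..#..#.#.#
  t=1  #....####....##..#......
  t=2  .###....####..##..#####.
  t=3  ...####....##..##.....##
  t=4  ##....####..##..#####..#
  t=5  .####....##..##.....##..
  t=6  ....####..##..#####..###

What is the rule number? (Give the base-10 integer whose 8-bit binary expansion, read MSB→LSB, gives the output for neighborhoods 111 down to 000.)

81

  nb ###: next=.  (t=1,i=6, bit7=0)
  nb ##.: next=#  (t=0,i=13, bit6=1)
  nb #.#: next=.  (t=0,i=3, bit5=0)
  nb #..: next=#  (t=0,i=0, bit4=1)
  nb .##: next=.  (t=0,i=12, bit3=0)
  nb .#.: next=.  (t=0,i=2, bit2=0)
  nb ..#: next=.  (t=0,i=1, bit1=0)
  nb ...: next=#  (t=0,i=6, bit0=1)
  bits 01010001 = 81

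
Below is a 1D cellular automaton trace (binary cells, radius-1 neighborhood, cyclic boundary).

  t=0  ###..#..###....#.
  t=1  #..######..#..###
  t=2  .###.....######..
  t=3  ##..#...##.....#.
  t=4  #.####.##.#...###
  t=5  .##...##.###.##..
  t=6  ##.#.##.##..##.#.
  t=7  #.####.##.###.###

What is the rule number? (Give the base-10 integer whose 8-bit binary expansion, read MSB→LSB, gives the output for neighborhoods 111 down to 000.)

  [7] ### => .  t=0,i=1
  [6] ##. => .  t=0,i=2
  [5] #.# => #  t=0,i=16
  [4] #.. => #  t=0,i=3
  [3] .## => #  t=0,i=0
  [2] .#. => #  t=0,i=5
  [1] ..# => #  t=0,i=4
  [0] ... => .  t=0,i=12
  bits 00111110 = 62

62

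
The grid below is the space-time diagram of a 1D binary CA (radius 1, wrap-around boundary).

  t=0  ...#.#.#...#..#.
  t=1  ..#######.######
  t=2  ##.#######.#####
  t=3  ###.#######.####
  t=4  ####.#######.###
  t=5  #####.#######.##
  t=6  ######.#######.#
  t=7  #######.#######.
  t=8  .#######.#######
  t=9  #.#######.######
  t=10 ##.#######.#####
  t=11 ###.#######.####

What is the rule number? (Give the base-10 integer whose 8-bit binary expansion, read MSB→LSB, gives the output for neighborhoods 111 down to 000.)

246

  nb ###: next=#  (t=1,i=3, bit7=1)
  nb ##.: next=#  (t=1,i=8, bit6=1)
  nb #.#: next=#  (t=0,i=4, bit5=1)
  nb #..: next=#  (t=0,i=8, bit4=1)
  nb .##: next=.  (t=1,i=2, bit3=0)
  nb .#.: next=#  (t=0,i=3, bit2=1)
  nb ..#: next=#  (t=0,i=2, bit1=1)
  nb ...: next=.  (t=0,i=0, bit0=0)
  bits 11110110 = 246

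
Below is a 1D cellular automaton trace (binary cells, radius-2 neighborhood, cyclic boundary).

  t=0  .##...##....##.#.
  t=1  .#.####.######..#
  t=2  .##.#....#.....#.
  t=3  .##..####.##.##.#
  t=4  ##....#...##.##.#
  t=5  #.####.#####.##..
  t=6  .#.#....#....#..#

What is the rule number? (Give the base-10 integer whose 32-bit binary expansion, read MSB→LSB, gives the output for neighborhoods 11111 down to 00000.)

23587662

  ##### -> .   bit 31 = 0  t=1,i=10
  ####. -> .   bit 30 = 0  t=1,i=5
  ###.# -> .   bit 29 = 0  t=1,i=6
  ###.. -> .   bit 28 = 0  t=1,i=13
  ##.## -> .   bit 27 = 0  t=1,i=7
  ##.#. -> .   bit 26 = 0  t=0,i=14
  ##..# -> .   bit 25 = 0  t=1,i=14
  ##... -> #   bit 24 = 1  t=0,i=3
  #.### -> .   bit 23 = 0  t=1,i=3
  #.##. -> #   bit 22 = 1  t=3,i=1
  #.#.# -> #   bit 21 = 1  t=1,i=1
  #.#.. -> .   bit 20 = 0  t=0,i=15
  #..## -> .   bit 19 = 0  t=0,i=0
  #..#. -> #   bit 18 = 1  t=1,i=15
  #...# -> #   bit 17 = 1  t=0,i=4
  #.... -> #   bit 16 = 1  t=0,i=9
  .#### -> #   bit 15 = 1  t=1,i=4
  .###. -> #   bit 14 = 1  t=4,i=0
  .##.# -> #   bit 13 = 1  t=0,i=13
  .##.. -> .   bit 12 = 0  t=0,i=2
  .#.## -> #   bit 11 = 1  t=1,i=2
  .#.#. -> .   bit 10 = 0  t=1,i=0
  .#..# -> #   bit 9 = 1  t=0,i=16
  .#... -> #   bit 8 = 1  t=2,i=5
  ..### -> .   bit 7 = 0  t=3,i=5
  ..##. -> #   bit 6 = 1  t=0,i=1
  ..#.# -> .   bit 5 = 0  t=1,i=16
  ..#.. -> .   bit 4 = 0  t=2,i=9
  ...## -> #   bit 3 = 1  t=0,i=5
  ...#. -> #   bit 2 = 1  t=2,i=8
  ....# -> #   bit 1 = 1  t=0,i=10
  ..... -> .   bit 0 = 0  t=2,i=12
  bits 00000001011001111110101101001110 = 23587662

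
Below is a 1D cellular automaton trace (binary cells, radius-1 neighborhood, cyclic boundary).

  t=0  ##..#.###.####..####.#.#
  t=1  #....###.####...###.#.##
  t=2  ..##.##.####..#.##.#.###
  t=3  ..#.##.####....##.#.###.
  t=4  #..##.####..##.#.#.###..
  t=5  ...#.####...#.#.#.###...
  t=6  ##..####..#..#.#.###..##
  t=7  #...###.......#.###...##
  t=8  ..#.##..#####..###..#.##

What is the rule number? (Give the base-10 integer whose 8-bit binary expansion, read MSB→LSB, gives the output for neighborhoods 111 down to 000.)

  ###|#  b7=1 t=0,i=0
  ##.|.  b6=0 t=0,i=1
  #.#|#  b5=1 t=0,i=5
  #..|.  b4=0 t=0,i=2
  .##|#  b3=1 t=0,i=6
  .#.|.  b2=0 t=0,i=4
  ..#|.  b1=0 t=0,i=3
  ...|#  b0=1 t=1,i=2
  bits 10101001 = 169

169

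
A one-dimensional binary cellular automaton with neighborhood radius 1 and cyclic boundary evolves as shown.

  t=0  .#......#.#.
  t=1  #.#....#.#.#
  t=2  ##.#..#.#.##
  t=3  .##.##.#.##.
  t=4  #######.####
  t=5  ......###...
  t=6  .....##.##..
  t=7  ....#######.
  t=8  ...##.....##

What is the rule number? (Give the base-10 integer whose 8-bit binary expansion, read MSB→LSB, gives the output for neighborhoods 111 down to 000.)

122

  ### -> .   bit 7 = 0  t=2,i=0
  ##. -> #   bit 6 = 1  t=1,i=0
  #.# -> #   bit 5 = 1  t=0,i=9
  #.. -> #   bit 4 = 1  t=0,i=2
  .## -> #   bit 3 = 1  t=1,i=11
  .#. -> .   bit 2 = 0  t=0,i=1
  ..# -> #   bit 1 = 1  t=0,i=0
  ... -> .   bit 0 = 0  t=0,i=3
  bits 01111010 = 122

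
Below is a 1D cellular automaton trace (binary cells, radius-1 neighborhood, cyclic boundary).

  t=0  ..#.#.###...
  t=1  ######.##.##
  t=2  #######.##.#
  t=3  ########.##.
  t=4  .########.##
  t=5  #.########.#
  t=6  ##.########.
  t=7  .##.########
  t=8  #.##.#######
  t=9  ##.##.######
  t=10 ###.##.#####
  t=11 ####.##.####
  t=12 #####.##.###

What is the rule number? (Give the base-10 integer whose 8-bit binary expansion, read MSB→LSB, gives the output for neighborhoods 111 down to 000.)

  nb ###: next=#  (t=0,i=7, bit7=1)
  nb ##.: next=#  (t=0,i=8, bit6=1)
  nb #.#: next=#  (t=0,i=3, bit5=1)
  nb #..: next=.  (t=0,i=9, bit4=0)
  nb .##: next=.  (t=0,i=6, bit3=0)
  nb .#.: next=#  (t=0,i=2, bit2=1)
  nb ..#: next=#  (t=0,i=1, bit1=1)
  nb ...: next=#  (t=0,i=0, bit0=1)
  bits 11100111 = 231

231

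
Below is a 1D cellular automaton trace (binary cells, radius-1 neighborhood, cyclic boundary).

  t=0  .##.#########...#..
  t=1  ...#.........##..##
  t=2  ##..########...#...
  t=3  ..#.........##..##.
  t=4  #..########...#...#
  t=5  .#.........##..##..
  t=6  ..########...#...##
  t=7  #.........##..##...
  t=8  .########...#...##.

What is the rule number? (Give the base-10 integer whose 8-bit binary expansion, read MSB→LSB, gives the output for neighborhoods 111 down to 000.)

  ###|.  b7=0 t=0,i=5
  ##.|.  b6=0 t=0,i=2
  #.#|#  b5=1 t=0,i=3
  #..|#  b4=1 t=0,i=13
  .##|.  b3=0 t=0,i=1
  .#.|.  b2=0 t=0,i=16
  ..#|.  b1=0 t=0,i=0
  ...|#  b0=1 t=0,i=14
  bits 00110001 = 49

49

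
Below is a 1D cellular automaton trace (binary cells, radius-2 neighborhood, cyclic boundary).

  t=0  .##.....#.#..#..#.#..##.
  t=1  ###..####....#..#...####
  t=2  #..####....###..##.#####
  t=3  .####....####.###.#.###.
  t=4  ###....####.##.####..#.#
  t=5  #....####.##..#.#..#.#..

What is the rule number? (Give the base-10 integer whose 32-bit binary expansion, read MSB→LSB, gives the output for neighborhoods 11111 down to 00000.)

2921910783

  ##### -> #   bit 31 = 1  t=1,i=0
  ####. -> .   bit 30 = 0  t=1,i=1
  ###.# -> #   bit 29 = 1  t=3,i=12
  ###.. -> .   bit 28 = 0  t=1,i=2
  ##.## -> #   bit 27 = 1  t=2,i=18
  ##.#. -> #   bit 26 = 1  t=3,i=17
  ##..# -> #   bit 25 = 1  t=0,i=23
  ##... -> .   bit 24 = 0  t=0,i=3
  #.### -> .   bit 23 = 0  t=2,i=19
  #.##. -> .   bit 22 = 0  t=4,i=12
  #.#.# -> #   bit 21 = 1  t=3,i=18
  #.#.. -> .   bit 20 = 0  t=0,i=10
  #..## -> #   bit 19 = 1  t=0,i=0
  #..#. -> .   bit 18 = 0  t=0,i=12
  #...# -> .   bit 17 = 0  t=1,i=18
  #.... -> .   bit 16 = 0  t=0,i=4
  .#### -> #   bit 15 = 1  t=1,i=6
  .###. -> #   bit 14 = 1  t=2,i=12
  .##.# -> .   bit 13 = 0  t=2,i=17
  .##.. -> #   bit 12 = 1  t=0,i=2
  .#.## -> .   bit 11 = 0  t=3,i=19
  .#.#. -> .   bit 10 = 0  t=0,i=9
  .#..# -> .   bit 9 = 0  t=0,i=11
  .#... -> #   bit 8 = 1  t=1,i=17
  ..### -> #   bit 7 = 1  t=1,i=5
  ..##. -> #   bit 6 = 1  t=0,i=1
  ..#.# -> #   bit 5 = 1  t=0,i=8
  ..#.. -> #   bit 4 = 1  t=0,i=13
  ...## -> #   bit 3 = 1  t=1,i=19
  ...#. -> #   bit 2 = 1  t=0,i=7
  ....# -> #   bit 1 = 1  t=0,i=6
  ..... -> #   bit 0 = 1  t=0,i=5
  bits 10101110001010001101000111111111 = 2921910783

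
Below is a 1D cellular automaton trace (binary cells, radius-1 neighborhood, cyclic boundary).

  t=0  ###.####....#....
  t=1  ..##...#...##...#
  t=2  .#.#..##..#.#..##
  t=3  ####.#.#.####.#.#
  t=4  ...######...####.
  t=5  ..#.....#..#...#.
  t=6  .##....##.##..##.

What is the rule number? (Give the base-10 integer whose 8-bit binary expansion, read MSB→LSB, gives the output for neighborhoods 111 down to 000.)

102

  [7] ### => .  t=0,i=1
  [6] ##. => #  t=0,i=2
  [5] #.# => #  t=0,i=3
  [4] #.. => .  t=0,i=8
  [3] .## => .  t=0,i=0
  [2] .#. => #  t=0,i=12
  [1] ..# => #  t=0,i=11
  [0] ... => .  t=0,i=9
  bits 01100110 = 102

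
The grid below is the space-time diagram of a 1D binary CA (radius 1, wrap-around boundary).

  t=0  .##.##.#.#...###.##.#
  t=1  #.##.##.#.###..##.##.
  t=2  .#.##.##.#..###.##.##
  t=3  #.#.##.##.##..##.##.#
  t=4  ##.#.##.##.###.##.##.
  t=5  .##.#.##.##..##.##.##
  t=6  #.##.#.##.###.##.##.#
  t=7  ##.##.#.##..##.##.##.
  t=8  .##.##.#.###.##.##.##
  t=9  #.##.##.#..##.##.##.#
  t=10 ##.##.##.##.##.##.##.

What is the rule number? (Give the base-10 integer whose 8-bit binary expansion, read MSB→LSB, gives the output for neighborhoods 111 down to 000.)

115

  nb ###: next=.  (t=0,i=14, bit7=0)
  nb ##.: next=#  (t=0,i=2, bit6=1)
  nb #.#: next=#  (t=0,i=0, bit5=1)
  nb #..: next=#  (t=0,i=10, bit4=1)
  nb .##: next=.  (t=0,i=1, bit3=0)
  nb .#.: next=.  (t=0,i=7, bit2=0)
  nb ..#: next=#  (t=0,i=12, bit1=1)
  nb ...: next=#  (t=0,i=11, bit0=1)
  bits 01110011 = 115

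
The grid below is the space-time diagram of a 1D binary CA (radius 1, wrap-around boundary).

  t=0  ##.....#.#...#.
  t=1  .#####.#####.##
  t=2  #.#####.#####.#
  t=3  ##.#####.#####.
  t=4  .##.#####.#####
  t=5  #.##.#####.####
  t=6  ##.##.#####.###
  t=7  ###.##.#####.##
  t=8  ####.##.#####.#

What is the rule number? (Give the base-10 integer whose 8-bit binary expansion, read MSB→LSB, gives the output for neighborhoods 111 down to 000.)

  ### -> #   bit 7 = 1  t=1,i=2
  ##. -> #   bit 6 = 1  t=0,i=1
  #.# -> #   bit 5 = 1  t=0,i=8
  #.. -> #   bit 4 = 1  t=0,i=2
  .## -> .   bit 3 = 0  t=0,i=0
  .#. -> #   bit 2 = 1  t=0,i=7
  ..# -> .   bit 1 = 0  t=0,i=6
  ... -> #   bit 0 = 1  t=0,i=3
  bits 11110101 = 245

245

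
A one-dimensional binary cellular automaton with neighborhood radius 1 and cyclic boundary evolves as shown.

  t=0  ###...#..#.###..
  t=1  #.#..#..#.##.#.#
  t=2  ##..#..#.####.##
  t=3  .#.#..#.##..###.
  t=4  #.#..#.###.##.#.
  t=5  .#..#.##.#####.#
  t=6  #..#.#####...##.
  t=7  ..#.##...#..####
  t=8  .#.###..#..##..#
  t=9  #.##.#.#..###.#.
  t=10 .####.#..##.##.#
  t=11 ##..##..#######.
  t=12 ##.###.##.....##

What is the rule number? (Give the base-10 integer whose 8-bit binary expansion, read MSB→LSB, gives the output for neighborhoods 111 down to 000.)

  ### -> .   bit 7 = 0  t=0,i=1
  ##. -> #   bit 6 = 1  t=0,i=2
  #.# -> #   bit 5 = 1  t=0,i=10
  #.. -> .   bit 4 = 0  t=0,i=3
  .## -> #   bit 3 = 1  t=0,i=0
  .#. -> .   bit 2 = 0  t=0,i=6
  ..# -> #   bit 1 = 1  t=0,i=5
  ... -> .   bit 0 = 0  t=0,i=4
  bits 01101010 = 106

106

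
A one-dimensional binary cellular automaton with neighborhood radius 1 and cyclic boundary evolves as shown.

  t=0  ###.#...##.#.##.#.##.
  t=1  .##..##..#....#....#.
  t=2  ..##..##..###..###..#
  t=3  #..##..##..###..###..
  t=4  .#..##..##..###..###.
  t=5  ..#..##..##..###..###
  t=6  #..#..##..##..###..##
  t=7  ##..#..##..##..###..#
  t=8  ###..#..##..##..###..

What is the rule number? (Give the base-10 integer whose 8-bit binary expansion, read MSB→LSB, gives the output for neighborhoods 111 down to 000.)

  [7] ### => #  t=0,i=1
  [6] ##. => #  t=0,i=2
  [5] #.# => .  t=0,i=3
  [4] #.. => #  t=0,i=5
  [3] .## => .  t=0,i=0
  [2] .#. => .  t=0,i=4
  [1] ..# => .  t=0,i=7
  [0] ... => #  t=0,i=6
  bits 11010001 = 209

209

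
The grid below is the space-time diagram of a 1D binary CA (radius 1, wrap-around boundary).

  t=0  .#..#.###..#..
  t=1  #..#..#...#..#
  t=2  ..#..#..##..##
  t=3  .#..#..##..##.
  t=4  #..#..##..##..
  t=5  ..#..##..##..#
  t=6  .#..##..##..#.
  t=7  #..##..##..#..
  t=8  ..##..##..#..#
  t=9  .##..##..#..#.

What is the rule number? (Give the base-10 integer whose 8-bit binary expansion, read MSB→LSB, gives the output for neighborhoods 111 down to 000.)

11

  nb ###: next=.  (t=0,i=7, bit7=0)
  nb ##.: next=.  (t=0,i=8, bit6=0)
  nb #.#: next=.  (t=0,i=5, bit5=0)
  nb #..: next=.  (t=0,i=2, bit4=0)
  nb .##: next=#  (t=0,i=6, bit3=1)
  nb .#.: next=.  (t=0,i=1, bit2=0)
  nb ..#: next=#  (t=0,i=0, bit1=1)
  nb ...: next=#  (t=0,i=13, bit0=1)
  bits 00001011 = 11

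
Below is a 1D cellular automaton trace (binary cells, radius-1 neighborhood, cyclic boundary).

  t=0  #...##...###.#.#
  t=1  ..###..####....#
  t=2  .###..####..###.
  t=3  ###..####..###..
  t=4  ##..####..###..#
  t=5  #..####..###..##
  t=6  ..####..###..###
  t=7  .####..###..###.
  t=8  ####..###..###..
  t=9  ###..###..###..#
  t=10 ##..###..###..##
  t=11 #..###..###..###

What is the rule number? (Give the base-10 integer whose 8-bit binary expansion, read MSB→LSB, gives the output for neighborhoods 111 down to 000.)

  [7] ### => #  t=0,i=10
  [6] ##. => .  t=0,i=0
  [5] #.# => .  t=0,i=12
  [4] #.. => .  t=0,i=1
  [3] .## => #  t=0,i=4
  [2] .#. => .  t=0,i=13
  [1] ..# => #  t=0,i=3
  [0] ... => #  t=0,i=2
  bits 10001011 = 139

139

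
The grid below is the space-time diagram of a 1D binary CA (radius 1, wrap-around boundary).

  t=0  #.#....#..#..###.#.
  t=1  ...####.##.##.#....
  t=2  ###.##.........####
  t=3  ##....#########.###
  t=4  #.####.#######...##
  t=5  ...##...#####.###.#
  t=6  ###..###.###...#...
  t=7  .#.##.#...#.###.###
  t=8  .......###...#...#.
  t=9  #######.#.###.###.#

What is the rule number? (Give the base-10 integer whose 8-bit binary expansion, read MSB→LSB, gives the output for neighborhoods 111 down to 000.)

147

  nb ###: next=#  (t=0,i=14, bit7=1)
  nb ##.: next=.  (t=0,i=15, bit6=0)
  nb #.#: next=.  (t=0,i=1, bit5=0)
  nb #..: next=#  (t=0,i=3, bit4=1)
  nb .##: next=.  (t=0,i=13, bit3=0)
  nb .#.: next=.  (t=0,i=0, bit2=0)
  nb ..#: next=#  (t=0,i=6, bit1=1)
  nb ...: next=#  (t=0,i=4, bit0=1)
  bits 10010011 = 147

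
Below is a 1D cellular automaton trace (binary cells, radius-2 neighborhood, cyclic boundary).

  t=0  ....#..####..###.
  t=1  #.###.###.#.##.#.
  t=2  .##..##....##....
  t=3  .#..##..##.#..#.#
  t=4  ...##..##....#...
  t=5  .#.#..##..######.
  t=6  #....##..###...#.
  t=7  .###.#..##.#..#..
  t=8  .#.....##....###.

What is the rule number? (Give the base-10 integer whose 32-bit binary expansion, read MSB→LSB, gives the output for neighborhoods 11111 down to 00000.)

416123350

  nb #####: next=.  (t=5,i=12, bit31=0)
  nb ####.: next=.  (t=0,i=9, bit30=0)
  nb ###.#: next=.  (t=1,i=4, bit29=0)
  nb ###..: next=#  (t=0,i=10, bit28=1)
  nb ##.##: next=#  (t=1,i=5, bit27=1)
  nb ##.#.: next=.  (t=1,i=9, bit26=0)
  nb ##..#: next=.  (t=0,i=11, bit25=0)
  nb ##...: next=.  (t=0,i=16, bit24=0)
  nb #.###: next=#  (t=1,i=2, bit23=1)
  nb #.##.: next=#  (t=1,i=12, bit22=1)
  nb #.#.#: next=.  (t=1,i=0, bit21=0)
  nb #.#..: next=.  (t=3,i=1, bit20=0)
  nb #..##: next=#  (t=0,i=6, bit19=1)
  nb #..#.: next=#  (t=3,i=13, bit18=1)
  nb #...#: next=.  (t=6,i=13, bit17=0)
  nb #....: next=#  (t=0,i=0, bit16=1)
  nb .####: next=#  (t=0,i=8, bit15=1)
  nb .###.: next=.  (t=0,i=14, bit14=0)
  nb .##.#: next=.  (t=1,i=13, bit13=0)
  nb .##..: next=.  (t=2,i=2, bit12=0)
  nb .#.##: next=#  (t=1,i=1, bit11=1)
  nb .#.#.: next=.  (t=1,i=16, bit10=0)
  nb .#..#: next=.  (t=0,i=5, bit9=0)
  nb .#...: next=#  (t=4,i=14, bit8=1)
  nb ..###: next=#  (t=0,i=7, bit7=1)
  nb ..##.: next=#  (t=2,i=1, bit6=1)
  nb ..#.#: next=.  (t=3,i=14, bit5=0)
  nb ..#..: next=#  (t=0,i=4, bit4=1)
  nb ...##: next=.  (t=2,i=0, bit3=0)
  nb ...#.: next=#  (t=0,i=3, bit2=1)
  nb ....#: next=#  (t=0,i=2, bit1=1)
  nb .....: next=.  (t=0,i=1, bit0=0)
  bits 00011000110011011000100111010110 = 416123350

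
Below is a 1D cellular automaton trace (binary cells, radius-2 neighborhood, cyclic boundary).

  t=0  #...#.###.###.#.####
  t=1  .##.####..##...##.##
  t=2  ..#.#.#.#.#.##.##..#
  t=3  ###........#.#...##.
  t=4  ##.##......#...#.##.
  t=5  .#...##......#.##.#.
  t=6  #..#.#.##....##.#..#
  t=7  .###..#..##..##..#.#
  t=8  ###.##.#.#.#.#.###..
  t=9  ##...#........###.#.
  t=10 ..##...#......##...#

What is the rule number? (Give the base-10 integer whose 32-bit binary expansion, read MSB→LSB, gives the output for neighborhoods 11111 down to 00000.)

3280431840

  ##### -> #   bit 31 = 1  t=0,i=18
  ####. -> #   bit 30 = 1  t=0,i=19
  ###.# -> .   bit 29 = 0  t=0,i=8
  ###.. -> .   bit 28 = 0  t=0,i=0
  ##.## -> .   bit 27 = 0  t=0,i=9
  ##.#. -> .   bit 26 = 0  t=0,i=13
  ##..# -> #   bit 25 = 1  t=1,i=8
  ##... -> #   bit 24 = 1  t=0,i=1
  #.### -> #   bit 23 = 1  t=0,i=6
  #.##. -> .   bit 22 = 0  t=1,i=1
  #.#.# -> .   bit 21 = 0  t=0,i=14
  #.#.. -> .   bit 20 = 0  t=3,i=13
  #..## -> .   bit 19 = 0  t=1,i=9
  #..#. -> #   bit 18 = 1  t=2,i=1
  #...# -> #   bit 17 = 1  t=0,i=2
  #.... -> #   bit 16 = 1  t=3,i=4
  .#### -> .   bit 15 = 0  t=0,i=17
  .###. -> #   bit 14 = 1  t=0,i=7
  .##.# -> #   bit 13 = 1  t=1,i=2
  .##.. -> .   bit 12 = 0  t=1,i=11
  .#.## -> #   bit 11 = 1  t=0,i=5
  .#.#. -> .   bit 10 = 0  t=2,i=3
  .#..# -> #   bit 9 = 1  t=2,i=0
  .#... -> .   bit 8 = 0  t=3,i=14
  ..### -> #   bit 7 = 1  t=8,i=0
  ..##. -> #   bit 6 = 1  t=1,i=10
  ..#.# -> #   bit 5 = 1  t=0,i=4
  ..#.. -> .   bit 4 = 0  t=2,i=19
  ...## -> .   bit 3 = 0  t=1,i=14
  ...#. -> .   bit 2 = 0  t=0,i=3
  ....# -> .   bit 1 = 0  t=3,i=9
  ..... -> .   bit 0 = 0  t=3,i=5
  bits 11000011100001110110101011100000 = 3280431840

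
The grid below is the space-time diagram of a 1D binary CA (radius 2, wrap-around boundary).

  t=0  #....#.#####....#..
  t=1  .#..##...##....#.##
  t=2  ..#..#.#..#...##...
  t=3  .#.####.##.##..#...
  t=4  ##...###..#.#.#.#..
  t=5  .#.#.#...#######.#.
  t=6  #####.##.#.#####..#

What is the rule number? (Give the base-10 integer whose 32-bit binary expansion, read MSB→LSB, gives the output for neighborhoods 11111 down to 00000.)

  #####|#  b31=1 t=0,i=9
  ####.|#  b30=1 t=0,i=10
  ###.#|#  b29=1 t=3,i=6
  ###..|.  b28=0 t=0,i=11
  ##.##|#  b27=1 t=3,i=7
  ##.#.|.  b26=0 t=1,i=0
  ##..#|.  b25=0 t=3,i=13
  ##...|.  b24=0 t=0,i=12
  #.###|.  b23=0 t=0,i=7
  #.##.|.  b22=0 t=1,i=17
  #.#.#|#  b21=1 t=4,i=12
  #.#..|.  b20=0 t=1,i=1
  #..##|.  b19=0 t=1,i=3
  #..#.|#  b18=1 t=0,i=18
  #...#|#  b17=1 t=1,i=7
  #....|.  b16=0 t=0,i=2
  .####|.  b15=0 t=0,i=8
  .###.|.  b14=0 t=4,i=6
  .##.#|.  b13=0 t=1,i=18
  .##..|#  b12=1 t=1,i=5
  .#.##|.  b11=0 t=0,i=6
  .#.#.|#  b10=1 t=2,i=6
  .#..#|#  b9=1 t=0,i=17
  .#...|#  b8=1 t=0,i=1
  ..###|#  b7=1 t=4,i=5
  ..##.|.  b6=0 t=1,i=4
  ..#.#|#  b5=1 t=0,i=5
  ..#..|.  b4=0 t=0,i=0
  ...##|.  b3=0 t=1,i=8
  ...#.|#  b2=1 t=0,i=4
  ....#|.  b1=0 t=0,i=3
  .....|.  b0=0 t=2,i=18
  bits 11101000001001100001011110100100 = 3894810532

3894810532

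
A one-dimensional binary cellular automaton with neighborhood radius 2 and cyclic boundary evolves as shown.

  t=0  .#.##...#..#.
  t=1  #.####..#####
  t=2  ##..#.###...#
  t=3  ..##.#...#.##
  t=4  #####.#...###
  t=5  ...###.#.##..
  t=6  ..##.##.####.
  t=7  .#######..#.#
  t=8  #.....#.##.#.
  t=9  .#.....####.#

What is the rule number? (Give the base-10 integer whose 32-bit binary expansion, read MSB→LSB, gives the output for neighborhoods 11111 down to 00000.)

1867268056

  #####|.  b31=0 t=1,i=10
  ####.|#  b30=1 t=1,i=4
  ###.#|#  b29=1 t=1,i=0
  ###..|.  b28=0 t=1,i=5
  ##.##|#  b27=1 t=1,i=1
  ##.#.|#  b26=1 t=3,i=4
  ##..#|#  b25=1 t=1,i=6
  ##...|#  b24=1 t=0,i=5
  #.###|.  b23=0 t=1,i=2
  #.##.|#  b22=1 t=0,i=3
  #.#.#|.  b21=0 t=5,i=7
  #.#..|.  b20=0 t=3,i=5
  #..##|#  b19=1 t=1,i=7
  #..#.|#  b18=1 t=0,i=0
  #...#|.  b17=0 t=0,i=6
  #....|.  b16=0 t=5,i=12
  .####|.  b15=0 t=1,i=3
  .###.|.  b14=0 t=2,i=0
  .##.#|#  b13=1 t=3,i=3
  .##..|#  b12=1 t=0,i=4
  .#.##|#  b11=1 t=0,i=2
  .#.#.|#  b10=1 t=7,i=11
  .#..#|#  b9=1 t=0,i=9
  .#...|#  b8=1 t=3,i=6
  ..###|#  b7=1 t=1,i=8
  ..##.|#  b6=1 t=3,i=2
  ..#.#|.  b5=0 t=0,i=1
  ..#..|#  b4=1 t=0,i=8
  ...##|#  b3=1 t=2,i=11
  ...#.|.  b2=0 t=0,i=7
  ....#|.  b1=0 t=5,i=1
  .....|.  b0=0 t=5,i=0
  bits 01101111010011000011111111011000 = 1867268056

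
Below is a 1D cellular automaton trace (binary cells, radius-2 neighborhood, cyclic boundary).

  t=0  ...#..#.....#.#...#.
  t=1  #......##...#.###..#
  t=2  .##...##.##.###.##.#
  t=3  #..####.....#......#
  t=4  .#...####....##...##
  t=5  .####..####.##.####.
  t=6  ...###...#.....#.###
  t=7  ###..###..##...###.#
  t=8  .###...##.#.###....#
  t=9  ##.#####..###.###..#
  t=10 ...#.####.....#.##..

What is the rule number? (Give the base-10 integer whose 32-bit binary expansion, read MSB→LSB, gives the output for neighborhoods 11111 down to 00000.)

  ##### -> #   bit 31 = 1  t=9,i=5
  ####. -> #   bit 30 = 1  t=3,i=5
  ###.# -> .   bit 29 = 0  t=2,i=14
  ###.. -> #   bit 28 = 1  t=1,i=16
  ##.## -> .   bit 27 = 0  t=2,i=8
  ##.#. -> .   bit 26 = 0  t=2,i=18
  ##..# -> #   bit 25 = 1  t=1,i=17
  ##... -> #   bit 24 = 1  t=1,i=1
  #.### -> #   bit 23 = 1  t=1,i=14
  #.##. -> .   bit 22 = 0  t=2,i=1
  #.#.# -> #   bit 21 = 1  t=2,i=19
  #.#.. -> #   bit 20 = 1  t=0,i=14
  #..## -> .   bit 19 = 0  t=1,i=18
  #..#. -> .   bit 18 = 0  t=0,i=5
  #...# -> #   bit 17 = 1  t=0,i=16
  #.... -> #   bit 16 = 1  t=0,i=0
  .#### -> .   bit 15 = 0  t=3,i=4
  .###. -> .   bit 14 = 0  t=1,i=15
  .##.# -> .   bit 13 = 0  t=2,i=7
  .##.. -> .   bit 12 = 0  t=1,i=0
  .#.## -> #   bit 11 = 1  t=1,i=13
  .#.#. -> .   bit 10 = 0  t=0,i=13
  .#..# -> .   bit 9 = 0  t=0,i=4
  .#... -> #   bit 8 = 1  t=0,i=7
  ..### -> .   bit 7 = 0  t=3,i=3
  ..##. -> #   bit 6 = 1  t=1,i=7
  ..#.# -> #   bit 5 = 1  t=0,i=12
  ..#.. -> .   bit 4 = 0  t=0,i=3
  ...## -> #   bit 3 = 1  t=1,i=6
  ...#. -> .   bit 2 = 0  t=0,i=2
  ....# -> .   bit 1 = 0  t=0,i=1
  ..... -> .   bit 0 = 0  t=0,i=9
  bits 11010011101100110000100101101000 = 3551725928

3551725928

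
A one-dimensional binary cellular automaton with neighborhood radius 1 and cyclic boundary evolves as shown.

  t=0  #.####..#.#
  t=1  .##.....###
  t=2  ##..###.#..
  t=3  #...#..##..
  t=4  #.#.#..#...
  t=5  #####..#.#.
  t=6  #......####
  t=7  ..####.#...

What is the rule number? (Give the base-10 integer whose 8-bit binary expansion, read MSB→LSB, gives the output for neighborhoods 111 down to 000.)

45

  ###|.  b7=0 t=0,i=3
  ##.|.  b6=0 t=0,i=0
  #.#|#  b5=1 t=0,i=1
  #..|.  b4=0 t=0,i=6
  .##|#  b3=1 t=0,i=2
  .#.|#  b2=1 t=0,i=8
  ..#|.  b1=0 t=0,i=7
  ...|#  b0=1 t=1,i=4
  bits 00101101 = 45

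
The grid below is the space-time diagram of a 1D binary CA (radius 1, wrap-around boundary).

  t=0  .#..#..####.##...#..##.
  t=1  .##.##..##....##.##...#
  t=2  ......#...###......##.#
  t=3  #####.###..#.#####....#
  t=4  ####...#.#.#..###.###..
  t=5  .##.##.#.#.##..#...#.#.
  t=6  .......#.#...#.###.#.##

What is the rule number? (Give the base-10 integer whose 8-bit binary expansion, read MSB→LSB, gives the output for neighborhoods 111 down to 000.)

149

  ### -> #   bit 7 = 1  t=0,i=8
  ##. -> .   bit 6 = 0  t=0,i=10
  #.# -> .   bit 5 = 0  t=0,i=11
  #.. -> #   bit 4 = 1  t=0,i=2
  .## -> .   bit 3 = 0  t=0,i=7
  .#. -> #   bit 2 = 1  t=0,i=1
  ..# -> .   bit 1 = 0  t=0,i=0
  ... -> #   bit 0 = 1  t=0,i=15
  bits 10010101 = 149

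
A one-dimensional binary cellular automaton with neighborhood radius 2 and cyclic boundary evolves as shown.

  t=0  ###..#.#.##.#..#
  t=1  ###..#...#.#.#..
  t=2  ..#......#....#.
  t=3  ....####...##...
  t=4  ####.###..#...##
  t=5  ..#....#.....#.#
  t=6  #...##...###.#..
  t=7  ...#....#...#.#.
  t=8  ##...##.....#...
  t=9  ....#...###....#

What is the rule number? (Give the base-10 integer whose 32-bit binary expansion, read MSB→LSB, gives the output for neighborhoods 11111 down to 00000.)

  [31] ##### => .  t=4,i=0
  [30] ####. => #  t=0,i=1
  [29] ###.# => .  t=4,i=3
  [28] ###.. => #  t=0,i=2
  [27] ##.## => .  t=4,i=4
  [26] ##.#. => #  t=0,i=11
  [25] ##..# => .  t=0,i=3
  [24] ##... => .  t=3,i=8
  [23] #.### => .  t=4,i=5
  [22] #.##. => #  t=0,i=9
  [21] #.#.# => .  t=0,i=7
  [20] #.#.. => .  t=0,i=12
  [19] #..## => .  t=0,i=14
  [18] #..#. => .  t=0,i=4
  [17] #...# => .  t=1,i=7
  [16] #.... => #  t=2,i=4
  [15] .#### => #  t=0,i=0
  [14] .###. => .  t=1,i=1
  [13] .##.# => .  t=0,i=10
  [12] .##.. => .  t=3,i=12
  [11] .#.## => .  t=0,i=8
  [10] .#.#. => .  t=0,i=6
  [9] .#..# => #  t=0,i=13
  [8] .#... => .  t=1,i=6
  [7] ..### => .  t=0,i=15
  [6] ..##. => .  t=3,i=11
  [5] ..#.# => #  t=0,i=5
  [4] ..#.. => .  t=1,i=5
  [3] ...## => #  t=3,i=3
  [2] ...#. => .  t=1,i=8
  [1] ....# => #  t=2,i=7
  [0] ..... => #  t=2,i=5
  bits 01010100010000011000001000101011 = 1413579307

1413579307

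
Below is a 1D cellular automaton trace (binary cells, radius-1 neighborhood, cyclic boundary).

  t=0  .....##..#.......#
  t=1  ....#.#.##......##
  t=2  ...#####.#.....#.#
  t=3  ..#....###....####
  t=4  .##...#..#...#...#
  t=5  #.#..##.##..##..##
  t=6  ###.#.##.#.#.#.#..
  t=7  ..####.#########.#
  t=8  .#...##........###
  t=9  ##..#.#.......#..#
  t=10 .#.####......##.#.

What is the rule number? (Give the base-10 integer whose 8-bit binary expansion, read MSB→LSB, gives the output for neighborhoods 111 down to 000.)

102

  ###|.  b7=0 t=2,i=4
  ##.|#  b6=1 t=0,i=6
  #.#|#  b5=1 t=1,i=5
  #..|.  b4=0 t=0,i=0
  .##|.  b3=0 t=0,i=5
  .#.|#  b2=1 t=0,i=9
  ..#|#  b1=1 t=0,i=4
  ...|.  b0=0 t=0,i=1
  bits 01100110 = 102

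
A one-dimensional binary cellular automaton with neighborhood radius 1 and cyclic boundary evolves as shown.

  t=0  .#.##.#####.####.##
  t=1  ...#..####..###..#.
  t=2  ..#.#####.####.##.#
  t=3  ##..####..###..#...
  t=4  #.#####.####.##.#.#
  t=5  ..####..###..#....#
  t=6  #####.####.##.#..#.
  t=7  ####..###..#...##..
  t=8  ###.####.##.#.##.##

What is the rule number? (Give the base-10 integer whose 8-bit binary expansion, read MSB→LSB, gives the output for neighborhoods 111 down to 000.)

  [7] ### => #  t=0,i=7
  [6] ##. => .  t=0,i=4
  [5] #.# => .  t=0,i=0
  [4] #.. => #  t=1,i=4
  [3] .## => #  t=0,i=3
  [2] .#. => .  t=0,i=1
  [1] ..# => #  t=1,i=2
  [0] ... => .  t=1,i=0
  bits 10011010 = 154

154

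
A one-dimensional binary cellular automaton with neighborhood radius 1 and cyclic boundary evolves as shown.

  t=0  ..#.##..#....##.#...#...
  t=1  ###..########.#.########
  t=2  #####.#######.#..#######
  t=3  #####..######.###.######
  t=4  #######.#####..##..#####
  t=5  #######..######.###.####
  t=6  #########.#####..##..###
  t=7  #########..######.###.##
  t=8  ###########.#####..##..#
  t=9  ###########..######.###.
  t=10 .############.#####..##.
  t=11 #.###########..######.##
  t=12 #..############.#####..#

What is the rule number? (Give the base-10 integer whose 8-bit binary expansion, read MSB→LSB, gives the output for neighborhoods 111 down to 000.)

215

  ### -> #   bit 7 = 1  t=1,i=0
  ##. -> #   bit 6 = 1  t=0,i=5
  #.# -> .   bit 5 = 0  t=0,i=3
  #.. -> #   bit 4 = 1  t=0,i=6
  .## -> .   bit 3 = 0  t=0,i=4
  .#. -> #   bit 2 = 1  t=0,i=2
  ..# -> #   bit 1 = 1  t=0,i=1
  ... -> #   bit 0 = 1  t=0,i=0
  bits 11010111 = 215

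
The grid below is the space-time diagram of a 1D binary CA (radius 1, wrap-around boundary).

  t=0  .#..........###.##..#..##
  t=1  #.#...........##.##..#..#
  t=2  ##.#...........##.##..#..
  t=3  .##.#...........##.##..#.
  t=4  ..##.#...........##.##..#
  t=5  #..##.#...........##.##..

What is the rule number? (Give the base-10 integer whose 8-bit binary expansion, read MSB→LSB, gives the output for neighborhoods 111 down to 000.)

  ### -> .   bit 7 = 0  t=0,i=13
  ##. -> #   bit 6 = 1  t=0,i=14
  #.# -> #   bit 5 = 1  t=0,i=0
  #.. -> #   bit 4 = 1  t=0,i=2
  .## -> .   bit 3 = 0  t=0,i=12
  .#. -> .   bit 2 = 0  t=0,i=1
  ..# -> .   bit 1 = 0  t=0,i=11
  ... -> .   bit 0 = 0  t=0,i=3
  bits 01110000 = 112

112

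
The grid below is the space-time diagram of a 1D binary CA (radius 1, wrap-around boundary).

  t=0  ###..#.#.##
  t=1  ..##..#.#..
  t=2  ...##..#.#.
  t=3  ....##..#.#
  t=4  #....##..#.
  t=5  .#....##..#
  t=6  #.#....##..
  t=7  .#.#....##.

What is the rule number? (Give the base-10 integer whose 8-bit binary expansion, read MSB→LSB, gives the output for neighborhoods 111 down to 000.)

112

  nb ###: next=.  (t=0,i=0, bit7=0)
  nb ##.: next=#  (t=0,i=2, bit6=1)
  nb #.#: next=#  (t=0,i=6, bit5=1)
  nb #..: next=#  (t=0,i=3, bit4=1)
  nb .##: next=.  (t=0,i=9, bit3=0)
  nb .#.: next=.  (t=0,i=5, bit2=0)
  nb ..#: next=.  (t=0,i=4, bit1=0)
  nb ...: next=.  (t=1,i=0, bit0=0)
  bits 01110000 = 112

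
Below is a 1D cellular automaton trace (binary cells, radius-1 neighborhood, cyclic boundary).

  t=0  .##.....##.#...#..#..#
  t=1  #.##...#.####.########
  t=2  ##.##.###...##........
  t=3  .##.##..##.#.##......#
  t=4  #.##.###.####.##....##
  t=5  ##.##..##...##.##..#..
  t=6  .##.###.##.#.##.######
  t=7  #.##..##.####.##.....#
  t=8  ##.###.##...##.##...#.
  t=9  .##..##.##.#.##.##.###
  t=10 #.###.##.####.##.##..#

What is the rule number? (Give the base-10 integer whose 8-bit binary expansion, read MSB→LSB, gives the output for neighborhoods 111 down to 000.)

118

  nb ###: next=.  (t=1,i=10, bit7=0)
  nb ##.: next=#  (t=0,i=2, bit6=1)
  nb #.#: next=#  (t=0,i=0, bit5=1)
  nb #..: next=#  (t=0,i=3, bit4=1)
  nb .##: next=.  (t=0,i=1, bit3=0)
  nb .#.: next=#  (t=0,i=11, bit2=1)
  nb ..#: next=#  (t=0,i=7, bit1=1)
  nb ...: next=.  (t=0,i=4, bit0=0)
  bits 01110110 = 118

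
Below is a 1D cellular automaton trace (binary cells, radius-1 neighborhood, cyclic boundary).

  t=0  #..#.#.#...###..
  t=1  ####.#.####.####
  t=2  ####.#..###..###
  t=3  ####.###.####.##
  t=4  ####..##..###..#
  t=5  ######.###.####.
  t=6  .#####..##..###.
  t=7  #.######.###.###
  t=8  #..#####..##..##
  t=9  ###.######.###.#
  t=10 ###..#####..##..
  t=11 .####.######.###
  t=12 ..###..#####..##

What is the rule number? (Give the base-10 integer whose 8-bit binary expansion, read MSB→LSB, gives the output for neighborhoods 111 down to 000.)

  nb ###: next=#  (t=0,i=12, bit7=1)
  nb ##.: next=#  (t=0,i=13, bit6=1)
  nb #.#: next=.  (t=0,i=4, bit5=0)
  nb #..: next=#  (t=0,i=1, bit4=1)
  nb .##: next=.  (t=0,i=11, bit3=0)
  nb .#.: next=#  (t=0,i=0, bit2=1)
  nb ..#: next=#  (t=0,i=2, bit1=1)
  nb ...: next=#  (t=0,i=9, bit0=1)
  bits 11010111 = 215

215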